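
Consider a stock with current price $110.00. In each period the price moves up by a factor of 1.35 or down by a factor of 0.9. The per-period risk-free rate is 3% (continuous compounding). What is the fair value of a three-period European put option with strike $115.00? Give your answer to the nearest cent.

Risk-neutral probability p = (e^0.03 − 0.9)/(1.35 − 0.9) = 0.1305/0.4500 = 0.2899
Terminal stock prices: S_uuu = 270.6, S_uud = 180.4, S_udd = 120.3, S_ddd = 80.19
Terminal payoffs (K − S): max(-155.6, 0) = 0, max(-65.43, 0) = 0, max(-5.285, 0) = 0, max(34.81, 0) = 34.81
Node uu (S = 200.5): V_uu = e^(−0.03)·[0.2899·0.0000 + 0.7101·0.0000] = 0.0000
Node ud (S = 133.7): V_ud = e^(−0.03)·[0.2899·0.0000 + 0.7101·0.0000] = 0.0000
Node dd (S = 89.1): V_dd = e^(−0.03)·[0.2899·0.0000 + 0.7101·34.8100] = 23.9881
Node u (S = 148.5): V_u = e^(−0.03)·[0.2899·0.0000 + 0.7101·0.0000] = 0.0000
Node d (S = 99): V_d = e^(−0.03)·[0.2899·0.0000 + 0.7101·23.9881] = 16.5305
Node 0 (S = 110): V_0 = e^(−0.03)·[0.2899·0.0000 + 0.7101·16.5305] = 11.3914

$11.39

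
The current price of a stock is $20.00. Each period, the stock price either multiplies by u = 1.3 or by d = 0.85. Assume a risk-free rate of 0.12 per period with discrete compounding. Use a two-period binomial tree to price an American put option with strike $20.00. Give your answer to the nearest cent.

Risk-neutral probability p = (1 + 0.12 − 0.85)/(1.3 − 0.85) = 0.2700/0.4500 = 0.6000
Terminal stock prices: S_uu = 33.8, S_ud = 22.1, S_dd = 14.45
Terminal payoffs (K − S): max(-13.8, 0) = 0, max(-2.1, 0) = 0, max(5.55, 0) = 5.55
Node u (S = 26): continuation = 1/1.12·[0.6000·0.0000 + 0.4000·0.0000] = 0.0000; exercise value = 0.0000 ≤ continuation, so V_u = 0.0000
Node d (S = 17): continuation = 1/1.12·[0.6000·0.0000 + 0.4000·5.5500] = 1.9821; exercise value = 3.0000 > continuation, so V_d = 3.0000 (exercise)
Node 0 (S = 20): continuation = 1/1.12·[0.6000·0.0000 + 0.4000·3.0000] = 1.0714; exercise value = 0.0000 ≤ continuation, so V_0 = 1.0714

$1.07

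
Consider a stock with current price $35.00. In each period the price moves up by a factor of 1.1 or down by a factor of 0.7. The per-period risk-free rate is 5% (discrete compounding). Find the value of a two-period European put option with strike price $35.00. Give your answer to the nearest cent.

$1.85

Risk-neutral probability p = (1 + 0.05 − 0.7)/(1.1 − 0.7) = 0.3500/0.4000 = 0.8750
Terminal stock prices: S_uu = 42.35, S_ud = 26.95, S_dd = 17.15
Terminal payoffs (K − S): max(-7.35, 0) = 0, max(8.05, 0) = 8.05, max(17.85, 0) = 17.85
Node u (S = 38.5): V_u = 1/1.05·[0.8750·0.0000 + 0.1250·8.0500] = 0.9583
Node d (S = 24.5): V_d = 1/1.05·[0.8750·8.0500 + 0.1250·17.8500] = 8.8333
Node 0 (S = 35): V_0 = 1/1.05·[0.8750·0.9583 + 0.1250·8.8333] = 1.8502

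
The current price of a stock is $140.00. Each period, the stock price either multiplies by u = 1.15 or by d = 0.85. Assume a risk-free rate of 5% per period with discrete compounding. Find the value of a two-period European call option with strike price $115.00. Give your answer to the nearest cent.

Risk-neutral probability p = (1 + 0.05 − 0.85)/(1.15 − 0.85) = 0.2000/0.3000 = 0.6667
Terminal stock prices: S_uu = 185.1, S_ud = 136.8, S_dd = 101.1
Terminal payoffs (S − K): max(70.15, 0) = 70.15, max(21.85, 0) = 21.85, max(-13.85, 0) = 0
Node u (S = 161): V_u = 1/1.05·[0.6667·70.1500 + 0.3333·21.8500] = 51.4762
Node d (S = 119): V_d = 1/1.05·[0.6667·21.8500 + 0.3333·0.0000] = 13.8730
Node 0 (S = 140): V_0 = 1/1.05·[0.6667·51.4762 + 0.3333·13.8730] = 37.0874

$37.09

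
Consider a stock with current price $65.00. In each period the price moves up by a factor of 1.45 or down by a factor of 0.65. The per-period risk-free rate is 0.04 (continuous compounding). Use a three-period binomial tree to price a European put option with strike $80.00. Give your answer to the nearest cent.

Risk-neutral probability p = (e^0.04 − 0.65)/(1.45 − 0.65) = 0.3908/0.8000 = 0.4885
Terminal stock prices: S_uuu = 198.2, S_uud = 88.83, S_udd = 39.82, S_ddd = 17.85
Terminal payoffs (K − S): max(-118.2, 0) = 0, max(-8.831, 0) = 0, max(40.18, 0) = 40.18, max(62.15, 0) = 62.15
Node uu (S = 136.7): V_uu = e^(−0.04)·[0.4885·0.0000 + 0.5115·0.0000] = 0.0000
Node ud (S = 61.26): V_ud = e^(−0.04)·[0.4885·0.0000 + 0.5115·40.1794] = 19.7454
Node dd (S = 27.46): V_dd = e^(−0.04)·[0.4885·40.1794 + 0.5115·62.1494] = 49.4007
Node u (S = 94.25): V_u = e^(−0.04)·[0.4885·0.0000 + 0.5115·19.7454] = 9.7035
Node d (S = 42.25): V_d = e^(−0.04)·[0.4885·19.7454 + 0.5115·49.4007] = 33.5447
Node 0 (S = 65): V_0 = e^(−0.04)·[0.4885·9.7035 + 0.5115·33.5447] = 21.0393

$21.04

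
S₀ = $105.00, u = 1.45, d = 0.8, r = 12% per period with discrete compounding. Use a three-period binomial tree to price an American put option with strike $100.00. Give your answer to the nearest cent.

$7.48

Risk-neutral probability p = (1 + 0.12 − 0.8)/(1.45 − 0.8) = 0.3200/0.6500 = 0.4923
Terminal stock prices: S_uuu = 320.1, S_uud = 176.6, S_udd = 97.44, S_ddd = 53.76
Terminal payoffs (K − S): max(-220.1, 0) = 0, max(-76.61, 0) = 0, max(2.56, 0) = 2.56, max(46.24, 0) = 46.24
Node uu (S = 220.8): continuation = 1/1.12·[0.4923·0.0000 + 0.5077·0.0000] = 0.0000; exercise value = 0.0000 ≤ continuation, so V_uu = 0.0000
Node ud (S = 121.8): continuation = 1/1.12·[0.4923·0.0000 + 0.5077·2.5600] = 1.1604; exercise value = 0.0000 ≤ continuation, so V_ud = 1.1604
Node dd (S = 67.2): continuation = 1/1.12·[0.4923·2.5600 + 0.5077·46.2400] = 22.0857; exercise value = 32.8000 > continuation, so V_dd = 32.8000 (exercise)
Node u (S = 152.2): continuation = 1/1.12·[0.4923·0.0000 + 0.5077·1.1604] = 0.5260; exercise value = 0.0000 ≤ continuation, so V_u = 0.5260
Node d (S = 84): continuation = 1/1.12·[0.4923·1.1604 + 0.5077·32.8000] = 15.3782; exercise value = 16.0000 > continuation, so V_d = 16.0000 (exercise)
Node 0 (S = 105): continuation = 1/1.12·[0.4923·0.5260 + 0.5077·16.0000] = 7.4840; exercise value = 0.0000 ≤ continuation, so V_0 = 7.4840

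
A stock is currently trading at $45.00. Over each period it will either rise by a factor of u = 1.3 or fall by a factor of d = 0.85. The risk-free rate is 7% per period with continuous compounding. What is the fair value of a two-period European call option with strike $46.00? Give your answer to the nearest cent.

$8.01

Risk-neutral probability p = (e^0.07 − 0.85)/(1.3 − 0.85) = 0.2225/0.4500 = 0.4945
Terminal stock prices: S_uu = 76.05, S_ud = 49.73, S_dd = 32.51
Terminal payoffs (S − K): max(30.05, 0) = 30.05, max(3.725, 0) = 3.725, max(-13.49, 0) = 0
Node u (S = 58.5): V_u = e^(−0.07)·[0.4945·30.0500 + 0.5055·3.7250] = 15.6099
Node d (S = 38.25): V_d = e^(−0.07)·[0.4945·3.7250 + 0.5055·0.0000] = 1.7174
Node 0 (S = 45): V_0 = e^(−0.07)·[0.4945·15.6099 + 0.5055·1.7174] = 8.0062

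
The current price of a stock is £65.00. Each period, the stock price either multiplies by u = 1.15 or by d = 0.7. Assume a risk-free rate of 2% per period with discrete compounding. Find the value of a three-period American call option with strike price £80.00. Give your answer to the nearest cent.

£6.39

Risk-neutral probability p = (1 + 0.02 − 0.7)/(1.15 − 0.7) = 0.3200/0.4500 = 0.7111
Terminal stock prices: S_uuu = 98.86, S_uud = 60.17, S_udd = 36.63, S_ddd = 22.29
Terminal payoffs (S − K): max(18.86, 0) = 18.86, max(-19.83, 0) = 0, max(-43.37, 0) = 0, max(-57.71, 0) = 0
Node uu (S = 85.96): continuation = 1/1.02·[0.7111·18.8569 + 0.2889·0.0000] = 13.1464; exercise value = 5.9625 ≤ continuation, so V_uu = 13.1464
Node ud (S = 52.32): continuation = 1/1.02·[0.7111·0.0000 + 0.2889·0.0000] = 0.0000; exercise value = 0.0000 ≤ continuation, so V_ud = 0.0000
Node dd (S = 31.85): continuation = 1/1.02·[0.7111·0.0000 + 0.2889·0.0000] = 0.0000; exercise value = 0.0000 ≤ continuation, so V_dd = 0.0000
Node u (S = 74.75): continuation = 1/1.02·[0.7111·13.1464 + 0.2889·0.0000] = 9.1652; exercise value = 0.0000 ≤ continuation, so V_u = 9.1652
Node d (S = 45.5): continuation = 1/1.02·[0.7111·0.0000 + 0.2889·0.0000] = 0.0000; exercise value = 0.0000 ≤ continuation, so V_d = 0.0000
Node 0 (S = 65): continuation = 1/1.02·[0.7111·9.1652 + 0.2889·0.0000] = 6.3897; exercise value = 0.0000 ≤ continuation, so V_0 = 6.3897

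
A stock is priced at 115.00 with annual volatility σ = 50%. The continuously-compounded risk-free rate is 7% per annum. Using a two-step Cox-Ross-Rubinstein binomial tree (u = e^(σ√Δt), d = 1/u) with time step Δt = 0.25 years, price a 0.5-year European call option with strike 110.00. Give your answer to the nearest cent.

CRR parameters: u = e^(σ√Δt) = e^(0.5·√0.25) = 1.2840, d = 1/u = 0.7788
Per-period rate: rΔt = 0.07·0.25 = 0.0175, so R = e^0.0175 = 1.0177
Risk-neutral probability p = (e^0.0175 − 0.7788)/(1.2840 − 0.7788) = 0.2389/0.5052 = 0.4728
Terminal stock prices: S_uu = 189.6, S_ud = 115, S_dd = 69.75
Terminal payoffs (S − K): max(79.6, 0) = 79.6, max(5, 0) = 5, max(-40.25, 0) = 0
Node u (S = 147.7): V_u = e^(−0.0175)·[0.4728·79.6029 + 0.5272·5.0000] = 39.5712
Node d (S = 89.56): V_d = e^(−0.0175)·[0.4728·5.0000 + 0.5272·0.0000] = 2.3228
Node 0 (S = 115): V_0 = e^(−0.0175)·[0.4728·39.5712 + 0.5272·2.3228] = 19.5868

19.59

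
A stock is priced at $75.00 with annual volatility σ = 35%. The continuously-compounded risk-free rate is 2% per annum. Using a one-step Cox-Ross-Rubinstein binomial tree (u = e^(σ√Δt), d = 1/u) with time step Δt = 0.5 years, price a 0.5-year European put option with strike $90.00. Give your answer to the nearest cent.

$16.86

CRR parameters: u = e^(σ√Δt) = e^(0.35·√0.5) = 1.2808, d = 1/u = 0.7808
Per-period rate: rΔt = 0.02·0.5 = 0.01, so R = e^0.01 = 1.0101
Risk-neutral probability p = (e^0.01 − 0.7808)/(1.2808 − 0.7808) = 0.2293/0.5000 = 0.4585
Terminal stock prices: S_u = 96.06, S_d = 58.56
Terminal payoffs (K − S): max(-6.06, 0) = 0, max(31.44, 0) = 31.44
Node 0 (S = 75): V_0 = e^(−0.01)·[0.4585·0.0000 + 0.5415·31.4430] = 16.8557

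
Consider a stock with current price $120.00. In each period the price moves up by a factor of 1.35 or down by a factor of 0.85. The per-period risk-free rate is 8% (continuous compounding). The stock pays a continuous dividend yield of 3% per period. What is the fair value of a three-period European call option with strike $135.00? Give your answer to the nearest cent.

Per-period risk-free factor R = e^0.08 = 1.0833; dividend-adjusted growth = e^(0.08−0.03) = 1.0513.
Risk-neutral probability p = (1.0513 − 0.85)/(1.35 − 0.85) = 0.2013/0.5000 = 0.4025
Terminal stock prices: S_uuu = 295.2, S_uud = 185.9, S_udd = 117, S_ddd = 73.69
Terminal payoffs (S − K): max(160.2, 0) = 160.2, max(50.9, 0) = 50.9, max(-17.96, 0) = 0, max(-61.31, 0) = 0
Node uu (S = 218.7): V_uu = e^(−0.08)·[0.4025·160.2450 + 0.5975·50.8950] = 87.6157
Node ud (S = 137.7): V_ud = e^(−0.08)·[0.4025·50.8950 + 0.5975·0.0000] = 18.9122
Node dd (S = 86.7): V_dd = e^(−0.08)·[0.4025·0.0000 + 0.5975·0.0000] = 0.0000
Node u (S = 162): V_u = e^(−0.08)·[0.4025·87.6157 + 0.5975·18.9122] = 42.9880
Node d (S = 102): V_d = e^(−0.08)·[0.4025·18.9122 + 0.5975·0.0000] = 7.0277
Node 0 (S = 120): V_0 = e^(−0.08)·[0.4025·42.9880 + 0.5975·7.0277] = 19.8500

$19.85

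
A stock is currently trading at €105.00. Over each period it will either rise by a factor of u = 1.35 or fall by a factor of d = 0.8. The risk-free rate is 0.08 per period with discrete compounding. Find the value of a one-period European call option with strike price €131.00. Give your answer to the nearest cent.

€5.07

Risk-neutral probability p = (1 + 0.08 − 0.8)/(1.35 − 0.8) = 0.2800/0.5500 = 0.5091
Terminal stock prices: S_u = 141.8, S_d = 84
Terminal payoffs (S − K): max(10.75, 0) = 10.75, max(-47, 0) = 0
Node 0 (S = 105): V_0 = 1/1.08·[0.5091·10.7500 + 0.4909·0.0000] = 5.0673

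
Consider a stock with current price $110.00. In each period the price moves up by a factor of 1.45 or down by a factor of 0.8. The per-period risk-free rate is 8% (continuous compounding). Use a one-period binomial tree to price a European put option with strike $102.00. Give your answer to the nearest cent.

$7.29

Risk-neutral probability p = (e^0.08 − 0.8)/(1.45 − 0.8) = 0.2833/0.6500 = 0.4358
Terminal stock prices: S_u = 159.5, S_d = 88
Terminal payoffs (K − S): max(-57.5, 0) = 0, max(14, 0) = 14
Node 0 (S = 110): V_0 = e^(−0.08)·[0.4358·0.0000 + 0.5642·14.0000] = 7.2912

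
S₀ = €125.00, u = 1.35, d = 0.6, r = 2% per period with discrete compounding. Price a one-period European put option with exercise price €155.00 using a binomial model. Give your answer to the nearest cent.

€34.51

Risk-neutral probability p = (1 + 0.02 − 0.6)/(1.35 − 0.6) = 0.4200/0.7500 = 0.5600
Terminal stock prices: S_u = 168.8, S_d = 75
Terminal payoffs (K − S): max(-13.75, 0) = 0, max(80, 0) = 80
Node 0 (S = 125): V_0 = 1/1.02·[0.5600·0.0000 + 0.4400·80.0000] = 34.5098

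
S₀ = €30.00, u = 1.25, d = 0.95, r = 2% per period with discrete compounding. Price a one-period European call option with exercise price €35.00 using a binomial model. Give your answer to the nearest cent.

€0.57

Risk-neutral probability p = (1 + 0.02 − 0.95)/(1.25 − 0.95) = 0.0700/0.3000 = 0.2333
Terminal stock prices: S_u = 37.5, S_d = 28.5
Terminal payoffs (S − K): max(2.5, 0) = 2.5, max(-6.5, 0) = 0
Node 0 (S = 30): V_0 = 1/1.02·[0.2333·2.5000 + 0.7667·0.0000] = 0.5719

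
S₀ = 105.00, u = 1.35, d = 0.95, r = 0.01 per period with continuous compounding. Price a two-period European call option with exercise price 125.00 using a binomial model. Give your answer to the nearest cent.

Risk-neutral probability p = (e^0.01 − 0.95)/(1.35 − 0.95) = 0.0601/0.4000 = 0.1501
Terminal stock prices: S_uu = 191.4, S_ud = 134.7, S_dd = 94.76
Terminal payoffs (S − K): max(66.36, 0) = 66.36, max(9.662, 0) = 9.662, max(-30.24, 0) = 0
Node u (S = 141.8): V_u = e^(−0.01)·[0.1501·66.3625 + 0.8499·9.6625] = 17.9938
Node d (S = 99.75): V_d = e^(−0.01)·[0.1501·9.6625 + 0.8499·0.0000] = 1.4362
Node 0 (S = 105): V_0 = e^(−0.01)·[0.1501·17.9938 + 0.8499·1.4362] = 3.8828

3.88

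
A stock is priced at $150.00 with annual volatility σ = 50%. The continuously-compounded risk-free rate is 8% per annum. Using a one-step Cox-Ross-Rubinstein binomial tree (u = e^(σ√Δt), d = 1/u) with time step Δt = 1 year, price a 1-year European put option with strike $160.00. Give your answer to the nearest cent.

CRR parameters: u = e^(σ√Δt) = e^(0.5·√1) = 1.6487, d = 1/u = 0.6065
Per-period rate: rΔt = 0.08·1 = 0.08, so R = e^0.08 = 1.0833
Risk-neutral probability p = (e^0.08 − 0.6065)/(1.6487 − 0.6065) = 0.4768/1.0422 = 0.4575
Terminal stock prices: S_u = 247.3, S_d = 90.98
Terminal payoffs (K − S): max(-87.31, 0) = 0, max(69.02, 0) = 69.02
Node 0 (S = 150): V_0 = e^(−0.08)·[0.4575·0.0000 + 0.5425·69.0204] = 34.5676

$34.57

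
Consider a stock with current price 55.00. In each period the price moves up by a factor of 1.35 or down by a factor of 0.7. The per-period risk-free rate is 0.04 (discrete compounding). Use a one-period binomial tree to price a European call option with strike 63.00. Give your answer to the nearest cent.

Risk-neutral probability p = (1 + 0.04 − 0.7)/(1.35 − 0.7) = 0.3400/0.6500 = 0.5231
Terminal stock prices: S_u = 74.25, S_d = 38.5
Terminal payoffs (S − K): max(11.25, 0) = 11.25, max(-24.5, 0) = 0
Node 0 (S = 55): V_0 = 1/1.04·[0.5231·11.2500 + 0.4769·0.0000] = 5.6583

5.66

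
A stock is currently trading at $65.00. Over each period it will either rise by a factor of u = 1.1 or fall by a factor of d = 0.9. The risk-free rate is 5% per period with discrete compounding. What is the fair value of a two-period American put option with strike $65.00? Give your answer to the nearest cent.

$1.66

Risk-neutral probability p = (1 + 0.05 − 0.9)/(1.1 − 0.9) = 0.1500/0.2000 = 0.7500
Terminal stock prices: S_uu = 78.65, S_ud = 64.35, S_dd = 52.65
Terminal payoffs (K − S): max(-13.65, 0) = 0, max(0.65, 0) = 0.65, max(12.35, 0) = 12.35
Node u (S = 71.5): continuation = 1/1.05·[0.7500·0.0000 + 0.2500·0.6500] = 0.1548; exercise value = 0.0000 ≤ continuation, so V_u = 0.1548
Node d (S = 58.5): continuation = 1/1.05·[0.7500·0.6500 + 0.2500·12.3500] = 3.4048; exercise value = 6.5000 > continuation, so V_d = 6.5000 (exercise)
Node 0 (S = 65): continuation = 1/1.05·[0.7500·0.1548 + 0.2500·6.5000] = 1.6582; exercise value = 0.0000 ≤ continuation, so V_0 = 1.6582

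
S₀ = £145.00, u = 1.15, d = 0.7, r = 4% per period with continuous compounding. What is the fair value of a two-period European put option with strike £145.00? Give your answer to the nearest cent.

£13.61

Risk-neutral probability p = (e^0.04 − 0.7)/(1.15 − 0.7) = 0.3408/0.4500 = 0.7574
Terminal stock prices: S_uu = 191.8, S_ud = 116.7, S_dd = 71.05
Terminal payoffs (K − S): max(-46.76, 0) = 0, max(28.28, 0) = 28.28, max(73.95, 0) = 73.95
Node u (S = 166.8): V_u = e^(−0.04)·[0.7574·0.0000 + 0.2426·28.2750] = 6.5917
Node d (S = 101.5): V_d = e^(−0.04)·[0.7574·28.2750 + 0.2426·73.9500] = 37.8145
Node 0 (S = 145): V_0 = e^(−0.04)·[0.7574·6.5917 + 0.2426·37.8145] = 13.6122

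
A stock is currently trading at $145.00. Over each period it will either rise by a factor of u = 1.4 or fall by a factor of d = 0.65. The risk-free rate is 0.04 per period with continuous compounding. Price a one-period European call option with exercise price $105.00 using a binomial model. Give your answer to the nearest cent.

Risk-neutral probability p = (e^0.04 − 0.65)/(1.4 − 0.65) = 0.3908/0.7500 = 0.5211
Terminal stock prices: S_u = 203, S_d = 94.25
Terminal payoffs (S − K): max(98, 0) = 98, max(-10.75, 0) = 0
Node 0 (S = 145): V_0 = e^(−0.04)·[0.5211·98.0000 + 0.4789·0.0000] = 49.0636

$49.06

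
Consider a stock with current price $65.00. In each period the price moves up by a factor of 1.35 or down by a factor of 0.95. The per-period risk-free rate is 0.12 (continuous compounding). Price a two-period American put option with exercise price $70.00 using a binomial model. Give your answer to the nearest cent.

$5.00

Risk-neutral probability p = (e^0.12 − 0.95)/(1.35 − 0.95) = 0.1775/0.4000 = 0.4437
Terminal stock prices: S_uu = 118.5, S_ud = 83.36, S_dd = 58.66
Terminal payoffs (K − S): max(-48.46, 0) = 0, max(-13.36, 0) = 0, max(11.34, 0) = 11.34
Node u (S = 87.75): continuation = e^(−0.12)·[0.4437·0.0000 + 0.5563·0.0000] = 0.0000; exercise value = 0.0000 ≤ continuation, so V_u = 0.0000
Node d (S = 61.75): continuation = e^(−0.12)·[0.4437·0.0000 + 0.5563·11.3375] = 5.5934; exercise value = 8.2500 > continuation, so V_d = 8.2500 (exercise)
Node 0 (S = 65): continuation = e^(−0.12)·[0.4437·0.0000 + 0.5563·8.2500] = 4.0702; exercise value = 5.0000 > continuation, so V_0 = 5.0000 (exercise)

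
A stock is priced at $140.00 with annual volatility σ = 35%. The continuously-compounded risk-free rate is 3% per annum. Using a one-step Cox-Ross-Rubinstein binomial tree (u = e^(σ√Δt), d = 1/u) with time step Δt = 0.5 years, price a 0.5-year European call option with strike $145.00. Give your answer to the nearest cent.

CRR parameters: u = e^(σ√Δt) = e^(0.35·√0.5) = 1.2808, d = 1/u = 0.7808
Per-period rate: rΔt = 0.03·0.5 = 0.015, so R = e^0.015 = 1.0151
Risk-neutral probability p = (e^0.015 − 0.7808)/(1.2808 − 0.7808) = 0.2344/0.5000 = 0.4687
Terminal stock prices: S_u = 179.3, S_d = 109.3
Terminal payoffs (S − K): max(34.31, 0) = 34.31, max(-35.69, 0) = 0
Node 0 (S = 140): V_0 = e^(−0.015)·[0.4687·34.3124 + 0.5313·0.0000] = 15.8416

$15.84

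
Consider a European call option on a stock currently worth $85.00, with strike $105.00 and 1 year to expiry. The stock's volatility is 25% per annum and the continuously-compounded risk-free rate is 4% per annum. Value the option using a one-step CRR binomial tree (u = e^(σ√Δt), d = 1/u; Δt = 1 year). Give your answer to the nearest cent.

CRR parameters: u = e^(σ√Δt) = e^(0.25·√1) = 1.2840, d = 1/u = 0.7788
Per-period rate: rΔt = 0.04·1 = 0.04, so R = e^0.04 = 1.0408
Risk-neutral probability p = (e^0.04 − 0.7788)/(1.2840 − 0.7788) = 0.2620/0.5052 = 0.5186
Terminal stock prices: S_u = 109.1, S_d = 66.2
Terminal payoffs (S − K): max(4.142, 0) = 4.142, max(-38.8, 0) = 0
Node 0 (S = 85): V_0 = e^(−0.04)·[0.5186·4.1422 + 0.4814·0.0000] = 2.0639

$2.06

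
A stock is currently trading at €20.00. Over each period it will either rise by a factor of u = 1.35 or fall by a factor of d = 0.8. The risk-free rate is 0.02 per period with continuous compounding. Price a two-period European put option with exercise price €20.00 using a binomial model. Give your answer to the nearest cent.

€2.49

Risk-neutral probability p = (e^0.02 − 0.8)/(1.35 − 0.8) = 0.2202/0.5500 = 0.4004
Terminal stock prices: S_uu = 36.45, S_ud = 21.6, S_dd = 12.8
Terminal payoffs (K − S): max(-16.45, 0) = 0, max(-1.6, 0) = 0, max(7.2, 0) = 7.2
Node u (S = 27): V_u = e^(−0.02)·[0.4004·0.0000 + 0.5996·0.0000] = 0.0000
Node d (S = 16): V_d = e^(−0.02)·[0.4004·0.0000 + 0.5996·7.2000] = 4.2319
Node 0 (S = 20): V_0 = e^(−0.02)·[0.4004·0.0000 + 0.5996·4.2319] = 2.4873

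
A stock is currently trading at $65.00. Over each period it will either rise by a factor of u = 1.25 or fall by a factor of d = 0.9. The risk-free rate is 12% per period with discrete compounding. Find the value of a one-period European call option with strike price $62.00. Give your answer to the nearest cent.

Risk-neutral probability p = (1 + 0.12 − 0.9)/(1.25 − 0.9) = 0.2200/0.3500 = 0.6286
Terminal stock prices: S_u = 81.25, S_d = 58.5
Terminal payoffs (S − K): max(19.25, 0) = 19.25, max(-3.5, 0) = 0
Node 0 (S = 65): V_0 = 1/1.12·[0.6286·19.2500 + 0.3714·0.0000] = 10.8036

$10.80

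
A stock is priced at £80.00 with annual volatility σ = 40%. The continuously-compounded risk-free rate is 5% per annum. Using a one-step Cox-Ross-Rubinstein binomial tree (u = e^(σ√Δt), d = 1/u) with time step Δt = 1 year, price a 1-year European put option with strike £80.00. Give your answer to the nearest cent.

£13.45

CRR parameters: u = e^(σ√Δt) = e^(0.4·√1) = 1.4918, d = 1/u = 0.6703
Per-period rate: rΔt = 0.05·1 = 0.05, so R = e^0.05 = 1.0513
Risk-neutral probability p = (e^0.05 − 0.6703)/(1.4918 − 0.6703) = 0.3810/0.8215 = 0.4637
Terminal stock prices: S_u = 119.3, S_d = 53.63
Terminal payoffs (K − S): max(-39.35, 0) = 0, max(26.37, 0) = 26.37
Node 0 (S = 80): V_0 = e^(−0.05)·[0.4637·0.0000 + 0.5363·26.3744] = 13.4542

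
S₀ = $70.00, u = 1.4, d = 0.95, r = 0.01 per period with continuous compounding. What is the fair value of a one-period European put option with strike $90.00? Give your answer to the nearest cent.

$20.16

Risk-neutral probability p = (e^0.01 − 0.95)/(1.4 − 0.95) = 0.0601/0.4500 = 0.1334
Terminal stock prices: S_u = 98, S_d = 66.5
Terminal payoffs (K − S): max(-8, 0) = 0, max(23.5, 0) = 23.5
Node 0 (S = 70): V_0 = e^(−0.01)·[0.1334·0.0000 + 0.8666·23.5000] = 20.1614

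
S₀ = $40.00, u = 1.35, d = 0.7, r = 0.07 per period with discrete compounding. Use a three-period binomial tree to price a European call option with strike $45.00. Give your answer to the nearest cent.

Risk-neutral probability p = (1 + 0.07 − 0.7)/(1.35 − 0.7) = 0.3700/0.6500 = 0.5692
Terminal stock prices: S_uuu = 98.42, S_uud = 51.03, S_udd = 26.46, S_ddd = 13.72
Terminal payoffs (S − K): max(53.42, 0) = 53.42, max(6.03, 0) = 6.03, max(-18.54, 0) = 0, max(-31.28, 0) = 0
Node uu (S = 72.9): V_uu = 1/1.07·[0.5692·53.4150 + 0.4308·6.0300] = 30.8439
Node ud (S = 37.8): V_ud = 1/1.07·[0.5692·6.0300 + 0.4308·0.0000] = 3.2079
Node dd (S = 19.6): V_dd = 1/1.07·[0.5692·0.0000 + 0.4308·0.0000] = 0.0000
Node u (S = 54): V_u = 1/1.07·[0.5692·30.8439 + 0.4308·3.2079] = 17.7002
Node d (S = 28): V_d = 1/1.07·[0.5692·3.2079 + 0.4308·0.0000] = 1.7066
Node 0 (S = 40): V_0 = 1/1.07·[0.5692·17.7002 + 0.4308·1.7066] = 10.1034

$10.10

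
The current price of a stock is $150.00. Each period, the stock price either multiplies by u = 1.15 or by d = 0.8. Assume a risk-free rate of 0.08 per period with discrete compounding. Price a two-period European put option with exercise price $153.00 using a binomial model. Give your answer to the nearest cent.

Risk-neutral probability p = (1 + 0.08 − 0.8)/(1.15 − 0.8) = 0.2800/0.3500 = 0.8000
Terminal stock prices: S_uu = 198.4, S_ud = 138, S_dd = 96
Terminal payoffs (K − S): max(-45.37, 0) = 0, max(15, 0) = 15, max(57, 0) = 57
Node u (S = 172.5): V_u = 1/1.08·[0.8000·0.0000 + 0.2000·15.0000] = 2.7778
Node d (S = 120): V_d = 1/1.08·[0.8000·15.0000 + 0.2000·57.0000] = 21.6667
Node 0 (S = 150): V_0 = 1/1.08·[0.8000·2.7778 + 0.2000·21.6667] = 6.0700

$6.07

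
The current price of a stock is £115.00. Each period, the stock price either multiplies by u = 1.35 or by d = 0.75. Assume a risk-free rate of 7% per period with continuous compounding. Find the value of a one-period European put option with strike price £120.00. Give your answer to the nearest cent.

£14.55

Risk-neutral probability p = (e^0.07 − 0.75)/(1.35 − 0.75) = 0.3225/0.6000 = 0.5375
Terminal stock prices: S_u = 155.2, S_d = 86.25
Terminal payoffs (K − S): max(-35.25, 0) = 0, max(33.75, 0) = 33.75
Node 0 (S = 115): V_0 = e^(−0.07)·[0.5375·0.0000 + 0.4625·33.7500] = 14.5537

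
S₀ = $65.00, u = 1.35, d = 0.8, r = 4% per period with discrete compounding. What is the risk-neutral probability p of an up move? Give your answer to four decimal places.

p = 0.4364

Risk-neutral probability p = (1 + 0.04 − 0.8)/(1.35 − 0.8) = 0.2400/0.5500 = 0.4364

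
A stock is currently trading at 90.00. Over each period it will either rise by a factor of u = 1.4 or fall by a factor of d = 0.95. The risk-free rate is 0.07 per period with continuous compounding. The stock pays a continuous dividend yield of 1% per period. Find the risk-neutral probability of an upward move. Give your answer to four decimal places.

p = 0.2485

Per-period risk-free factor R = e^0.07 = 1.0725; dividend-adjusted growth = e^(0.07−0.01) = 1.0618.
Risk-neutral probability p = (1.0618 − 0.95)/(1.4 − 0.95) = 0.1118/0.4500 = 0.2485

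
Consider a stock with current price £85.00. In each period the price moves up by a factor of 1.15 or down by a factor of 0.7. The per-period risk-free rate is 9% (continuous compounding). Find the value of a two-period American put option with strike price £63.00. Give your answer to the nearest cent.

£0.40

Risk-neutral probability p = (e^0.09 − 0.7)/(1.15 − 0.7) = 0.3942/0.4500 = 0.8759
Terminal stock prices: S_uu = 112.4, S_ud = 68.42, S_dd = 41.65
Terminal payoffs (K − S): max(-49.41, 0) = 0, max(-5.425, 0) = 0, max(21.35, 0) = 21.35
Node u (S = 97.75): continuation = e^(−0.09)·[0.8759·0.0000 + 0.1241·0.0000] = 0.0000; exercise value = 0.0000 ≤ continuation, so V_u = 0.0000
Node d (S = 59.5): continuation = e^(−0.09)·[0.8759·0.0000 + 0.1241·21.3500] = 2.4207; exercise value = 3.5000 > continuation, so V_d = 3.5000 (exercise)
Node 0 (S = 85): continuation = e^(−0.09)·[0.8759·0.0000 + 0.1241·3.5000] = 0.3968; exercise value = 0.0000 ≤ continuation, so V_0 = 0.3968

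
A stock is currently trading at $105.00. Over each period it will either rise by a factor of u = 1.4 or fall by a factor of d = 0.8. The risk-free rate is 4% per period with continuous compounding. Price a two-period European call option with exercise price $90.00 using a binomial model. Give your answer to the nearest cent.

$29.46

Risk-neutral probability p = (e^0.04 − 0.8)/(1.4 − 0.8) = 0.2408/0.6000 = 0.4014
Terminal stock prices: S_uu = 205.8, S_ud = 117.6, S_dd = 67.2
Terminal payoffs (S − K): max(115.8, 0) = 115.8, max(27.6, 0) = 27.6, max(-22.8, 0) = 0
Node u (S = 147): V_u = e^(−0.04)·[0.4014·115.8000 + 0.5986·27.6000] = 60.5290
Node d (S = 84): V_d = e^(−0.04)·[0.4014·27.6000 + 0.5986·0.0000] = 10.6429
Node 0 (S = 105): V_0 = e^(−0.04)·[0.4014·60.5290 + 0.5986·10.6429] = 29.4624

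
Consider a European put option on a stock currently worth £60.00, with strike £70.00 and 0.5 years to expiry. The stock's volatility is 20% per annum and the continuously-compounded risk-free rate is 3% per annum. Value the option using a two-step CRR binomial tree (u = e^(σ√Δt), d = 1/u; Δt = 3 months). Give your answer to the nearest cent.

£9.81

CRR parameters: u = e^(σ√Δt) = e^(0.2·√0.25) = 1.1052, d = 1/u = 0.9048
Per-period rate: rΔt = 0.03·0.25 = 0.0075, so R = e^0.0075 = 1.0075
Risk-neutral probability p = (e^0.0075 − 0.9048)/(1.1052 − 0.9048) = 0.1027/0.2003 = 0.5126
Terminal stock prices: S_uu = 73.28, S_ud = 60, S_dd = 49.12
Terminal payoffs (K − S): max(-3.284, 0) = 0, max(10, 0) = 10, max(20.88, 0) = 20.88
Node u (S = 66.31): V_u = e^(−0.0075)·[0.5126·0.0000 + 0.4874·10.0000] = 4.8376
Node d (S = 54.29): V_d = e^(−0.0075)·[0.5126·10.0000 + 0.4874·20.8762] = 15.1867
Node 0 (S = 60): V_0 = e^(−0.0075)·[0.5126·4.8376 + 0.4874·15.1867] = 9.8079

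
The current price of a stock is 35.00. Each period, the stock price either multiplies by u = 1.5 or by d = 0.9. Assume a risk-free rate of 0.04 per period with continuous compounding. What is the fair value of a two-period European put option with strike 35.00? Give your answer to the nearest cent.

3.60

Risk-neutral probability p = (e^0.04 − 0.9)/(1.5 − 0.9) = 0.1408/0.6000 = 0.2347
Terminal stock prices: S_uu = 78.75, S_ud = 47.25, S_dd = 28.35
Terminal payoffs (K − S): max(-43.75, 0) = 0, max(-12.25, 0) = 0, max(6.65, 0) = 6.65
Node u (S = 52.5): V_u = e^(−0.04)·[0.2347·0.0000 + 0.7653·0.0000] = 0.0000
Node d (S = 31.5): V_d = e^(−0.04)·[0.2347·0.0000 + 0.7653·6.6500] = 4.8898
Node 0 (S = 35): V_0 = e^(−0.04)·[0.2347·0.0000 + 0.7653·4.8898] = 3.5955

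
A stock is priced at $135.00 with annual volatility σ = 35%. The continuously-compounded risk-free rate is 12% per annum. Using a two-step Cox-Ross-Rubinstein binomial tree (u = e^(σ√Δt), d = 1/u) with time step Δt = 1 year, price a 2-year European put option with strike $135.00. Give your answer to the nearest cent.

CRR parameters: u = e^(σ√Δt) = e^(0.35·√1) = 1.4191, d = 1/u = 0.7047
Per-period rate: rΔt = 0.12·1 = 0.12, so R = e^0.12 = 1.1275
Risk-neutral probability p = (e^0.12 − 0.7047)/(1.4191 − 0.7047) = 0.4228/0.7144 = 0.5919
Terminal stock prices: S_uu = 271.9, S_ud = 135, S_dd = 67.04
Terminal payoffs (K − S): max(-136.9, 0) = 0, max(0, 0) = 0, max(67.96, 0) = 67.96
Node u (S = 191.6): V_u = e^(−0.12)·[0.5919·0.0000 + 0.4081·0.0000] = 0.0000
Node d (S = 95.13): V_d = e^(−0.12)·[0.5919·0.0000 + 0.4081·67.9610] = 24.6014
Node 0 (S = 135): V_0 = e^(−0.12)·[0.5919·0.0000 + 0.4081·24.6014] = 8.9055

$8.91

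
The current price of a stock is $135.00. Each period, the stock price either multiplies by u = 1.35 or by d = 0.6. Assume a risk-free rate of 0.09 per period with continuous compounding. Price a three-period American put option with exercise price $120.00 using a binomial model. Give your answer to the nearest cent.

Risk-neutral probability p = (e^0.09 − 0.6)/(1.35 − 0.6) = 0.4942/0.7500 = 0.6589
Terminal stock prices: S_uuu = 332.2, S_uud = 147.6, S_udd = 65.61, S_ddd = 29.16
Terminal payoffs (K − S): max(-212.2, 0) = 0, max(-27.62, 0) = 0, max(54.39, 0) = 54.39, max(90.84, 0) = 90.84
Node uu (S = 246): continuation = e^(−0.09)·[0.6589·0.0000 + 0.3411·0.0000] = 0.0000; exercise value = 0.0000 ≤ continuation, so V_uu = 0.0000
Node ud (S = 109.3): continuation = e^(−0.09)·[0.6589·0.0000 + 0.3411·54.3900] = 16.9557; exercise value = 10.6500 ≤ continuation, so V_ud = 16.9557
Node dd (S = 48.6): continuation = e^(−0.09)·[0.6589·54.3900 + 0.3411·90.8400] = 61.0717; exercise value = 71.4000 > continuation, so V_dd = 71.4000 (exercise)
Node u (S = 182.2): continuation = e^(−0.09)·[0.6589·0.0000 + 0.3411·16.9557] = 5.2858; exercise value = 0.0000 ≤ continuation, so V_u = 5.2858
Node d (S = 81): continuation = e^(−0.09)·[0.6589·16.9557 + 0.3411·71.4000] = 32.4690; exercise value = 39.0000 > continuation, so V_d = 39.0000 (exercise)
Node 0 (S = 135): continuation = e^(−0.09)·[0.6589·5.2858 + 0.3411·39.0000] = 15.3410; exercise value = 0.0000 ≤ continuation, so V_0 = 15.3410

$15.34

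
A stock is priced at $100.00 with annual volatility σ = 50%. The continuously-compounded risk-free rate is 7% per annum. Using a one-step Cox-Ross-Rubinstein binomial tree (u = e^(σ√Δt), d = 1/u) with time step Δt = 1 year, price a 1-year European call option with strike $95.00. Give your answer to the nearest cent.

CRR parameters: u = e^(σ√Δt) = e^(0.5·√1) = 1.6487, d = 1/u = 0.6065
Per-period rate: rΔt = 0.07·1 = 0.07, so R = e^0.07 = 1.0725
Risk-neutral probability p = (e^0.07 − 0.6065)/(1.6487 − 0.6065) = 0.4660/1.0422 = 0.4471
Terminal stock prices: S_u = 164.9, S_d = 60.65
Terminal payoffs (S − K): max(69.87, 0) = 69.87, max(-34.35, 0) = 0
Node 0 (S = 100): V_0 = e^(−0.07)·[0.4471·69.8721 + 0.5529·0.0000] = 29.1287

$29.13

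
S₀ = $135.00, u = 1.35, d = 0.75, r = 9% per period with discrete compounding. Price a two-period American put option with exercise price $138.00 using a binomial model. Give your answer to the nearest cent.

Risk-neutral probability p = (1 + 0.09 − 0.75)/(1.35 − 0.75) = 0.3400/0.6000 = 0.5667
Terminal stock prices: S_uu = 246, S_ud = 136.7, S_dd = 75.94
Terminal payoffs (K − S): max(-108, 0) = 0, max(1.312, 0) = 1.312, max(62.06, 0) = 62.06
Node u (S = 182.2): continuation = 1/1.09·[0.5667·0.0000 + 0.4333·1.3125] = 0.5218; exercise value = 0.0000 ≤ continuation, so V_u = 0.5218
Node d (S = 101.2): continuation = 1/1.09·[0.5667·1.3125 + 0.4333·62.0625] = 25.3555; exercise value = 36.7500 > continuation, so V_d = 36.7500 (exercise)
Node 0 (S = 135): continuation = 1/1.09·[0.5667·0.5218 + 0.4333·36.7500] = 14.8814; exercise value = 3.0000 ≤ continuation, so V_0 = 14.8814

$14.88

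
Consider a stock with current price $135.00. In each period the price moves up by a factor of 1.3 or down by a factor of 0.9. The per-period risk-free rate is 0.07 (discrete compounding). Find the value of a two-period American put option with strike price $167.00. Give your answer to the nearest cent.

Risk-neutral probability p = (1 + 0.07 − 0.9)/(1.3 − 0.9) = 0.1700/0.4000 = 0.4250
Terminal stock prices: S_uu = 228.2, S_ud = 158, S_dd = 109.4
Terminal payoffs (K − S): max(-61.15, 0) = 0, max(9.05, 0) = 9.05, max(57.65, 0) = 57.65
Node u (S = 175.5): continuation = 1/1.07·[0.4250·0.0000 + 0.5750·9.0500] = 4.8633; exercise value = 0.0000 ≤ continuation, so V_u = 4.8633
Node d (S = 121.5): continuation = 1/1.07·[0.4250·9.0500 + 0.5750·57.6500] = 34.5748; exercise value = 45.5000 > continuation, so V_d = 45.5000 (exercise)
Node 0 (S = 135): continuation = 1/1.07·[0.4250·4.8633 + 0.5750·45.5000] = 26.3826; exercise value = 32.0000 > continuation, so V_0 = 32.0000 (exercise)

$32.00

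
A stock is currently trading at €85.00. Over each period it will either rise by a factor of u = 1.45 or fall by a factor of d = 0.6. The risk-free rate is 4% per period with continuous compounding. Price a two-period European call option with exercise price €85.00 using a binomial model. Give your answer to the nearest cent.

€23.27

Risk-neutral probability p = (e^0.04 − 0.6)/(1.45 − 0.6) = 0.4408/0.8500 = 0.5186
Terminal stock prices: S_uu = 178.7, S_ud = 73.95, S_dd = 30.6
Terminal payoffs (S − K): max(93.71, 0) = 93.71, max(-11.05, 0) = 0, max(-54.4, 0) = 0
Node u (S = 123.2): V_u = e^(−0.04)·[0.5186·93.7125 + 0.4814·0.0000] = 46.6938
Node d (S = 51): V_d = e^(−0.04)·[0.5186·0.0000 + 0.4814·0.0000] = 0.0000
Node 0 (S = 85): V_0 = e^(−0.04)·[0.5186·46.6938 + 0.4814·0.0000] = 23.2659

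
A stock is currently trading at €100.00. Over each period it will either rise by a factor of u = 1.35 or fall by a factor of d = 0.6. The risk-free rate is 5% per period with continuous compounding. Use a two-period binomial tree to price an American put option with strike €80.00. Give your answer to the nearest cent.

€7.58

Risk-neutral probability p = (e^0.05 − 0.6)/(1.35 − 0.6) = 0.4513/0.7500 = 0.6017
Terminal stock prices: S_uu = 182.3, S_ud = 81, S_dd = 36
Terminal payoffs (K − S): max(-102.3, 0) = 0, max(-1, 0) = 0, max(44, 0) = 44
Node u (S = 135): continuation = e^(−0.05)·[0.6017·0.0000 + 0.3983·0.0000] = 0.0000; exercise value = 0.0000 ≤ continuation, so V_u = 0.0000
Node d (S = 60): continuation = e^(−0.05)·[0.6017·0.0000 + 0.3983·44.0000] = 16.6707; exercise value = 20.0000 > continuation, so V_d = 20.0000 (exercise)
Node 0 (S = 100): continuation = e^(−0.05)·[0.6017·0.0000 + 0.3983·20.0000] = 7.5776; exercise value = 0.0000 ≤ continuation, so V_0 = 7.5776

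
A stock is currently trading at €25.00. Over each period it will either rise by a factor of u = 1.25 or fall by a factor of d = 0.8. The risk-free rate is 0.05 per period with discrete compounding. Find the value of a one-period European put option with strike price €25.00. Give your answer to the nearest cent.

Risk-neutral probability p = (1 + 0.05 − 0.8)/(1.25 − 0.8) = 0.2500/0.4500 = 0.5556
Terminal stock prices: S_u = 31.25, S_d = 20
Terminal payoffs (K − S): max(-6.25, 0) = 0, max(5, 0) = 5
Node 0 (S = 25): V_0 = 1/1.05·[0.5556·0.0000 + 0.4444·5.0000] = 2.1164

€2.12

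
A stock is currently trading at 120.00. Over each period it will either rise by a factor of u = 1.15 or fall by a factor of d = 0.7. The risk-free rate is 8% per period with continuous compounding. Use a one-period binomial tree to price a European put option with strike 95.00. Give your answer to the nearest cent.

Risk-neutral probability p = (e^0.08 − 0.7)/(1.15 − 0.7) = 0.3833/0.4500 = 0.8517
Terminal stock prices: S_u = 138, S_d = 84
Terminal payoffs (K − S): max(-43, 0) = 0, max(11, 0) = 11
Node 0 (S = 120): V_0 = e^(−0.08)·[0.8517·0.0000 + 0.1483·11.0000] = 1.5054

1.51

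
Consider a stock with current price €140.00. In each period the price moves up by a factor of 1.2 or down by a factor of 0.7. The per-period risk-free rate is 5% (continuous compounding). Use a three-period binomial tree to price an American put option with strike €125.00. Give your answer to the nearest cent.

€9.92

Risk-neutral probability p = (e^0.05 − 0.7)/(1.2 − 0.7) = 0.3513/0.5000 = 0.7025
Terminal stock prices: S_uuu = 241.9, S_uud = 141.1, S_udd = 82.32, S_ddd = 48.02
Terminal payoffs (K − S): max(-116.9, 0) = 0, max(-16.12, 0) = 0, max(42.68, 0) = 42.68, max(76.98, 0) = 76.98
Node uu (S = 201.6): continuation = e^(−0.05)·[0.7025·0.0000 + 0.2975·0.0000] = 0.0000; exercise value = 0.0000 ≤ continuation, so V_uu = 0.0000
Node ud (S = 117.6): continuation = e^(−0.05)·[0.7025·0.0000 + 0.2975·42.6800] = 12.0763; exercise value = 7.4000 ≤ continuation, so V_ud = 12.0763
Node dd (S = 68.6): continuation = e^(−0.05)·[0.7025·42.6800 + 0.2975·76.9800] = 50.3037; exercise value = 56.4000 > continuation, so V_dd = 56.4000 (exercise)
Node u (S = 168): continuation = e^(−0.05)·[0.7025·0.0000 + 0.2975·12.0763] = 3.4170; exercise value = 0.0000 ≤ continuation, so V_u = 3.4170
Node d (S = 98): continuation = e^(−0.05)·[0.7025·12.0763 + 0.2975·56.4000] = 24.0288; exercise value = 27.0000 > continuation, so V_d = 27.0000 (exercise)
Node 0 (S = 140): continuation = e^(−0.05)·[0.7025·3.4170 + 0.2975·27.0000] = 9.9232; exercise value = 0.0000 ≤ continuation, so V_0 = 9.9232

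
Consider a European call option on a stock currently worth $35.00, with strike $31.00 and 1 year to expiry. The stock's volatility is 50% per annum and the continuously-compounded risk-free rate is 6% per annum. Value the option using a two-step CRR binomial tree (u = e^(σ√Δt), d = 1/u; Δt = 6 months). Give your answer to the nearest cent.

CRR parameters: u = e^(σ√Δt) = e^(0.5·√0.5) = 1.4241, d = 1/u = 0.7022
Per-period rate: rΔt = 0.06·0.5 = 0.03, so R = e^0.03 = 1.0305
Risk-neutral probability p = (e^0.03 − 0.7022)/(1.4241 − 0.7022) = 0.3283/0.7219 = 0.4547
Terminal stock prices: S_uu = 70.98, S_ud = 35, S_dd = 17.26
Terminal payoffs (S − K): max(39.98, 0) = 39.98, max(4, 0) = 4, max(-13.74, 0) = 0
Node u (S = 49.84): V_u = e^(−0.03)·[0.4547·39.9840 + 0.5453·4.0000] = 19.7604
Node d (S = 24.58): V_d = e^(−0.03)·[0.4547·4.0000 + 0.5453·0.0000] = 1.7651
Node 0 (S = 35): V_0 = e^(−0.03)·[0.4547·19.7604 + 0.5453·1.7651] = 9.6536

$9.65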